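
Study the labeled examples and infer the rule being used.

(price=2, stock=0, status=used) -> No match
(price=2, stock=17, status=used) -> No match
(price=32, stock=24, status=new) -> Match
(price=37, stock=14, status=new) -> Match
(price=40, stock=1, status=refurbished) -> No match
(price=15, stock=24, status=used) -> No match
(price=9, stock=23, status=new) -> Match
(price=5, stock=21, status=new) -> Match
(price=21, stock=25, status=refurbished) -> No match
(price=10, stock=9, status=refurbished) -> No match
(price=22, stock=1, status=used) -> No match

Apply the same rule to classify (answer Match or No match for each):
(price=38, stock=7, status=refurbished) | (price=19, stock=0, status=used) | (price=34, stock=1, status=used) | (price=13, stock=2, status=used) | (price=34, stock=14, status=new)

Rule: status is new. This holds for each 'Match' example and fails for each 'No match' one.
(price=38, stock=7, status=refurbished): No match (status is refurbished). (price=19, stock=0, status=used): No match (status is used). (price=34, stock=1, status=used): No match (status is used). (price=13, stock=2, status=used): No match (status is used). (price=34, stock=14, status=new): Match (status is new).

No match, No match, No match, No match, Match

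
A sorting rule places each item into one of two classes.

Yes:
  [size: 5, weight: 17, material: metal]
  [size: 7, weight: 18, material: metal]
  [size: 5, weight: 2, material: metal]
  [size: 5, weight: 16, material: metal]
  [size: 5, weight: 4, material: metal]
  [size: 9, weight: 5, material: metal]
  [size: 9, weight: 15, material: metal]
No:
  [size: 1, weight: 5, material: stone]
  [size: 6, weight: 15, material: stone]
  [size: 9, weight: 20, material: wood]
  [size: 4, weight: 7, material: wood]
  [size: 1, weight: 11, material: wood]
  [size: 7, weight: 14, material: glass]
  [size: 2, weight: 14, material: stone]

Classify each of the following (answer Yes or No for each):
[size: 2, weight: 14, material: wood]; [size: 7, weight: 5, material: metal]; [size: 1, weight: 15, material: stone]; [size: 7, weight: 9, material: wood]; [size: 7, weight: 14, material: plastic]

No, Yes, No, No, No

Rule: material is metal. This holds for each 'Yes' example and fails for each 'No' one.
[size: 2, weight: 14, material: wood]: No (material is wood).
[size: 7, weight: 5, material: metal]: Yes (material is metal).
[size: 1, weight: 15, material: stone]: No (material is stone).
[size: 7, weight: 9, material: wood]: No (material is wood).
[size: 7, weight: 14, material: plastic]: No (material is plastic).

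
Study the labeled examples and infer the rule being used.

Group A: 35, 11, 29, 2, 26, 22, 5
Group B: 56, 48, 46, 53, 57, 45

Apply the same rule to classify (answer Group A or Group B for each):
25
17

Group A, Group A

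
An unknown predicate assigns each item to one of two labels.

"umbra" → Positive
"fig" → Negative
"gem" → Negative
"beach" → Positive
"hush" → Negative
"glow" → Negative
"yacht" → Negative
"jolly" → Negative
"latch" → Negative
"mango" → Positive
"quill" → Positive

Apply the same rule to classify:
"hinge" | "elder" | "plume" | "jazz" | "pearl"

Positive, Positive, Positive, Negative, Positive

A rule that fits every label: has ≥ 2 vowels — true of each 'Positive' example, false of each 'Negative' one.
"hinge": Positive (2 vowels). "elder": Positive (2 vowels). "plume": Positive (2 vowels). "jazz": Negative (1 vowel). "pearl": Positive (2 vowels).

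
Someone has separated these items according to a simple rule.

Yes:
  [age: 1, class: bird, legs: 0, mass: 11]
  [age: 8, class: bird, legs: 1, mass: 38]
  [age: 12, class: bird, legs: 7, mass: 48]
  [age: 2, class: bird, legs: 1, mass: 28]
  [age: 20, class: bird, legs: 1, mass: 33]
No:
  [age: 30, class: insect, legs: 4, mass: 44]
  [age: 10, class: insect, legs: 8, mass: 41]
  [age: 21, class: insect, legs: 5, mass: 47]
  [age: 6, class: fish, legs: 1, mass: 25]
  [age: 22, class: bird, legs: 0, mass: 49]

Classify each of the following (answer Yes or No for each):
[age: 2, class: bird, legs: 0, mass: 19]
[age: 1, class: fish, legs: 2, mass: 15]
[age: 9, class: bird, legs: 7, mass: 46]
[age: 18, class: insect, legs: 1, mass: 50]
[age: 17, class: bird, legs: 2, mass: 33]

Yes, No, Yes, No, Yes

The distinguishing property — class is bird AND age ≤ 20 — holds for all the 'Yes' cases and none of the 'No' cases.
Yes: [age: 2, class: bird, legs: 0, mass: 19], since class is bird, age = 2. No: [age: 1, class: fish, legs: 2, mass: 15], since class is fish, age = 1. Yes: [age: 9, class: bird, legs: 7, mass: 46], since class is bird, age = 9. No: [age: 18, class: insect, legs: 1, mass: 50], since class is insect, age = 18. Yes: [age: 17, class: bird, legs: 2, mass: 33], since class is bird, age = 17.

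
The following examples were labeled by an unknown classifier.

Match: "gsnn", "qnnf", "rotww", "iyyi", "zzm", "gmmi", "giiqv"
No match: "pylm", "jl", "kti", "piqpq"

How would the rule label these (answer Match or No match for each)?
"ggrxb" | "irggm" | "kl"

'Match' ⟺ has a double letter.
"ggrxb": 'gg' doubled, checks out → Match.
"irggm": 'gg' doubled, checks out → Match.
"kl": no doubled letter, fails this test → No match.

Match, Match, No match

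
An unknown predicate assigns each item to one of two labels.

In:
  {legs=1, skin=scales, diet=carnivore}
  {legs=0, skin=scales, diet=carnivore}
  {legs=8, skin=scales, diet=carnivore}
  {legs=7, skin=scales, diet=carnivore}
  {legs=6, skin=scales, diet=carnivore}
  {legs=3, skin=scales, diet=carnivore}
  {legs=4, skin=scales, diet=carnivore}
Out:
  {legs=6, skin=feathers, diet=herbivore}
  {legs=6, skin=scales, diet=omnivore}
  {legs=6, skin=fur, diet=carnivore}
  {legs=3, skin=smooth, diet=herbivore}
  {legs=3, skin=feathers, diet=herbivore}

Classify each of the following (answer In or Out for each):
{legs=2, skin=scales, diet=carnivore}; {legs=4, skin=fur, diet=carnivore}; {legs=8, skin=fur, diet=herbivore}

A rule that fits every label: skin is scales AND diet is carnivore — true of each 'In' example, false of each 'Out' one.

In, Out, Out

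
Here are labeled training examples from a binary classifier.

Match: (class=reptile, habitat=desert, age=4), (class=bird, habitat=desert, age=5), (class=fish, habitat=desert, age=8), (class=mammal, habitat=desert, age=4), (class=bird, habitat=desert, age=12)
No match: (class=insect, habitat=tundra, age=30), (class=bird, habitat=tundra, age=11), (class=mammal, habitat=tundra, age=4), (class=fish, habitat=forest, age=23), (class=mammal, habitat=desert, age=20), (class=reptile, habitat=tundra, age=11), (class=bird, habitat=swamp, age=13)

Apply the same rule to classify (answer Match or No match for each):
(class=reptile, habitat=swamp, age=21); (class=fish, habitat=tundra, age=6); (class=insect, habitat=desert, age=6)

The distinguishing property — habitat is desert AND age ≤ 12 — holds for all the 'Match' cases and none of the 'No match' cases.
(class=reptile, habitat=swamp, age=21) → habitat is swamp, age = 21 → No match.
(class=fish, habitat=tundra, age=6) → habitat is tundra, age = 6 → No match.
(class=insect, habitat=desert, age=6) → habitat is desert, age = 6 → Match.

No match, No match, Match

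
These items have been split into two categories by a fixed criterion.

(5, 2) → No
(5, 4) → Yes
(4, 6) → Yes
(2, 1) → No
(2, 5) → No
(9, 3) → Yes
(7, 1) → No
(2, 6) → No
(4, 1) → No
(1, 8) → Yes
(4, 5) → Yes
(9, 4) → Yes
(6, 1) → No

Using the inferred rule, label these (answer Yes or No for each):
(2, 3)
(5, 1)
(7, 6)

'Yes' ⟺ sum ≥ 9.
(2, 3): 2+3 = 5 — does not fit, so No. (5, 1): 5+1 = 6 — does not fit, so No. (7, 6): 7+6 = 13 — matches, so Yes.

No, No, Yes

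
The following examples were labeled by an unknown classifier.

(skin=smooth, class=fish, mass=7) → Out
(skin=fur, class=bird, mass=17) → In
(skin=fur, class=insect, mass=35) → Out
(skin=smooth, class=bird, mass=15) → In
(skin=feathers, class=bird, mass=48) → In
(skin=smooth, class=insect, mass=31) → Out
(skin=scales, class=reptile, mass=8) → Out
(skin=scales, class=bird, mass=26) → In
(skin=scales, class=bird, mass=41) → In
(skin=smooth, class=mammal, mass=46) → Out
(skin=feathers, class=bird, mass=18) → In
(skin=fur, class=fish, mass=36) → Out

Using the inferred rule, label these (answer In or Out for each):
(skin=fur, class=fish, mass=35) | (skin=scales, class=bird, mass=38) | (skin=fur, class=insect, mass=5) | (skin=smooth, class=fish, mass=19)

Out, In, Out, Out

One predicate separates the groups cleanly: class is bird.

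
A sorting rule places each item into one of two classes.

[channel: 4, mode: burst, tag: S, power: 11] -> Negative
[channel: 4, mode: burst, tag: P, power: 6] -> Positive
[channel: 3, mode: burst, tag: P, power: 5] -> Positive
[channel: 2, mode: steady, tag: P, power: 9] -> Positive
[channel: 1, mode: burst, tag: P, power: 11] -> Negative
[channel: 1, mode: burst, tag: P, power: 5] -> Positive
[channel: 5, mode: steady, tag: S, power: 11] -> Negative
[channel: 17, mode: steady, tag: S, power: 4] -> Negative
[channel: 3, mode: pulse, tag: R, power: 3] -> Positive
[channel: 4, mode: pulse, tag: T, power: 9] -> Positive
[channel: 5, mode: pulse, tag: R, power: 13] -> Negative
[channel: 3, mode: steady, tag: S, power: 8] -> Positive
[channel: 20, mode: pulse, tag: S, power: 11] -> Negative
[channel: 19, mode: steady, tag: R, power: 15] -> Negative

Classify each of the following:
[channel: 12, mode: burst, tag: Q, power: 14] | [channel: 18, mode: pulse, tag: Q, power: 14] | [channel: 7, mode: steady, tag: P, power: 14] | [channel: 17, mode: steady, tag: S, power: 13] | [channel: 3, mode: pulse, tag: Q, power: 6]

Negative, Negative, Negative, Negative, Positive

'Positive' ⟺ channel ≤ 4 AND power ≤ 9.
[channel: 12, mode: burst, tag: Q, power: 14]: Negative (channel = 12, power = 14).
[channel: 18, mode: pulse, tag: Q, power: 14]: Negative (channel = 18, power = 14).
[channel: 7, mode: steady, tag: P, power: 14]: Negative (channel = 7, power = 14).
[channel: 17, mode: steady, tag: S, power: 13]: Negative (channel = 17, power = 13).
[channel: 3, mode: pulse, tag: Q, power: 6]: Positive (channel = 3, power = 6).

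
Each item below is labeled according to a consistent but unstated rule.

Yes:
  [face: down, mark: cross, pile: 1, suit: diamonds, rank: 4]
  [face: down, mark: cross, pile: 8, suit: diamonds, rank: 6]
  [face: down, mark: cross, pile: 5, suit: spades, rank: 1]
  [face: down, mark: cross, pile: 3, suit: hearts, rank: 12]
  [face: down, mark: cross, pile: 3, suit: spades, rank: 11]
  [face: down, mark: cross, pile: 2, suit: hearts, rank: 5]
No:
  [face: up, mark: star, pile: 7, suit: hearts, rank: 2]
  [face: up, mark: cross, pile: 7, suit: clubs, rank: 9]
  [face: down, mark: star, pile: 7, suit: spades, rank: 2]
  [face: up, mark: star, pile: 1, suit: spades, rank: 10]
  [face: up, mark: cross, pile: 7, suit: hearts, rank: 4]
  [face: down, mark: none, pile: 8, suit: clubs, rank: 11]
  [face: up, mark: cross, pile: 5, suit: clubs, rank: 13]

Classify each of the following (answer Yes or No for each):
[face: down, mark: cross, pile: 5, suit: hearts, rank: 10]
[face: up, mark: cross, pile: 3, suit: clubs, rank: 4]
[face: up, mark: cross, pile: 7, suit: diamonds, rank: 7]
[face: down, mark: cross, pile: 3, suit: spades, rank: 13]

Yes, No, No, Yes

The common property of the 'Yes' items is: mark is cross AND face is down. No 'No' item has it.
[face: down, mark: cross, pile: 5, suit: hearts, rank: 10] — mark is cross, face is down, hence Yes. [face: up, mark: cross, pile: 3, suit: clubs, rank: 4] — mark is cross, face is up, hence No. [face: up, mark: cross, pile: 7, suit: diamonds, rank: 7] — mark is cross, face is up, hence No. [face: down, mark: cross, pile: 3, suit: spades, rank: 13] — mark is cross, face is down, hence Yes.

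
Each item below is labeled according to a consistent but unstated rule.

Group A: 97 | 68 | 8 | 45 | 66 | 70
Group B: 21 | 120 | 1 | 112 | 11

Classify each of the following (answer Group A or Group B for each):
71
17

'Group A' ⟺ digit sum ≥ 5.
71: digit sum 7+1 = 8 — fits, so Group A. 17: digit sum 1+7 = 8 — fits, so Group A.

Group A, Group A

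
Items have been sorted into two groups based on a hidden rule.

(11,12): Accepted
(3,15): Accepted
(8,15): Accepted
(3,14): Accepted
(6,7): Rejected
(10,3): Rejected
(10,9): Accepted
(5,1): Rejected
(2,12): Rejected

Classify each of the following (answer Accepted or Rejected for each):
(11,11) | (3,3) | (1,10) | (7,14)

All 'Accepted' examples share one property — sum ≥ 17 — and every 'Rejected' example lacks it.
(11,11) — 11+11 = 22, hence Accepted.
(3,3) — 3+3 = 6, hence Rejected.
(1,10) — 1+10 = 11, hence Rejected.
(7,14) — 7+14 = 21, hence Accepted.

Accepted, Rejected, Rejected, Accepted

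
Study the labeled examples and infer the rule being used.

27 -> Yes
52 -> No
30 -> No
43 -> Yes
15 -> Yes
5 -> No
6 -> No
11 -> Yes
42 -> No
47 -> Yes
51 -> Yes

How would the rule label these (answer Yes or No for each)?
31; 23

Yes, Yes

The classifier is using: ≡ 3 (mod 4).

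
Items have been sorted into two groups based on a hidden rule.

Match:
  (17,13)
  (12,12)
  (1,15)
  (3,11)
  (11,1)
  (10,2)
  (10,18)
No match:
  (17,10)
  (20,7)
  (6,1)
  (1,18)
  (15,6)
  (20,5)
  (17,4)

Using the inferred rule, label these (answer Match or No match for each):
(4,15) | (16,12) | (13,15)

Looking at the examples, the only property every 'Match' case has and every 'No match' case lacks is: sum is even.
No match: (4,15), since 4+15 = 19. Match: (16,12), since 16+12 = 28. Match: (13,15), since 13+15 = 28.

No match, Match, Match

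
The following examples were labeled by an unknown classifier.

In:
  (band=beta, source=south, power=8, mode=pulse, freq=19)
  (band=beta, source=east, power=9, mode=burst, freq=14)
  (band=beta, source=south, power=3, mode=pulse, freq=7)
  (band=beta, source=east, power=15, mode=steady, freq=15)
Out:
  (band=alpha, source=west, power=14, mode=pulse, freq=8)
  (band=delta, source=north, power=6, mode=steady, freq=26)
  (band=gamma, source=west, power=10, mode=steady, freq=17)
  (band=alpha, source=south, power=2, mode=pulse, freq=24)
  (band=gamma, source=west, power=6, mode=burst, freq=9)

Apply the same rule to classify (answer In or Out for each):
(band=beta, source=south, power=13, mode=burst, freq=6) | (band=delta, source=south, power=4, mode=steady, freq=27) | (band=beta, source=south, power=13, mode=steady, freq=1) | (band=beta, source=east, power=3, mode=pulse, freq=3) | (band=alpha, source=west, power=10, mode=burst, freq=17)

The distinguishing property — band is beta — holds for all the 'In' cases and none of the 'Out' cases.

In, Out, In, In, Out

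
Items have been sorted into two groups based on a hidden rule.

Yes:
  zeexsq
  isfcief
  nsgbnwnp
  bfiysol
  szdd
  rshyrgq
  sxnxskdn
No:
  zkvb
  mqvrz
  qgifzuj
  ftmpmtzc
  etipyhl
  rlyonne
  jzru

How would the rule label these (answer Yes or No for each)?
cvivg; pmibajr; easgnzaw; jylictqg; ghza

No, No, Yes, No, No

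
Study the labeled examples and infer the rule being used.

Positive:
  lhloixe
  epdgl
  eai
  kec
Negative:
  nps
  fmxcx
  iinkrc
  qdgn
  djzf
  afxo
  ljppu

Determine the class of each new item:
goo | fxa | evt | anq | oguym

The simplest hypothesis consistent with all the labels is: contains 'e'.
Negative: goo, since no 'e'.
Negative: fxa, since no 'e'.
Positive: evt, since has 'e'.
Negative: anq, since no 'e'.
Negative: oguym, since no 'e'.

Negative, Negative, Positive, Negative, Negative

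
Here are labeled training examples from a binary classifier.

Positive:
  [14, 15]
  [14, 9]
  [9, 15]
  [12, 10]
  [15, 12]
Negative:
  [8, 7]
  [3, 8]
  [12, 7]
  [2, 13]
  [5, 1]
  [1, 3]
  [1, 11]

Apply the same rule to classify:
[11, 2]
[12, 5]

Negative, Negative

'Positive' ⟺ sum ≥ 22.
[11, 2]: 11+2 = 13, doesn't match → Negative. [12, 5]: 12+5 = 17, doesn't match → Negative.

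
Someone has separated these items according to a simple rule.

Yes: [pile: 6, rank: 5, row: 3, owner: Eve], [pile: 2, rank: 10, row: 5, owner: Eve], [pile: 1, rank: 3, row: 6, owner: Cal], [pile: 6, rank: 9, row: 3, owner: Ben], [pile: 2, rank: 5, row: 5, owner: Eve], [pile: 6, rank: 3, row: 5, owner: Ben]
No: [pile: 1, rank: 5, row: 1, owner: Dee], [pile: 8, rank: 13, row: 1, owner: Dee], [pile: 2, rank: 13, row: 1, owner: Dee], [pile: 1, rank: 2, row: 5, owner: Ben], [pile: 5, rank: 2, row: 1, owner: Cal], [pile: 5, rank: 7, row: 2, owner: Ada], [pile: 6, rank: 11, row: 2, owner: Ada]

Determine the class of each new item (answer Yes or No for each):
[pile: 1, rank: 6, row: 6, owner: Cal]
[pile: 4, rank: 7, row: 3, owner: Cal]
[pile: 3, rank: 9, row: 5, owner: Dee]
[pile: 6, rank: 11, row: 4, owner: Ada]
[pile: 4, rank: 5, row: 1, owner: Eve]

Yes, Yes, Yes, Yes, No

The classifier is using: row ≥ 3 AND rank ≥ 3.
[pile: 1, rank: 6, row: 6, owner: Cal]: Yes (row = 6, rank = 6). [pile: 4, rank: 7, row: 3, owner: Cal]: Yes (row = 3, rank = 7). [pile: 3, rank: 9, row: 5, owner: Dee]: Yes (row = 5, rank = 9). [pile: 6, rank: 11, row: 4, owner: Ada]: Yes (row = 4, rank = 11). [pile: 4, rank: 5, row: 1, owner: Eve]: No (row = 1, rank = 5).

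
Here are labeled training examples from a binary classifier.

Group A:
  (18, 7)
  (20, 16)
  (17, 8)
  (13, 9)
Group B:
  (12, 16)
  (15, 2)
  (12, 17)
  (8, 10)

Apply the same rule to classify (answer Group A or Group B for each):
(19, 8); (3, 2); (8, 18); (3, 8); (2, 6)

All 'Group A' examples share one property — first > second AND sum ≥ 18 — and every 'Group B' example lacks it.
(19, 8): 19 > 8, 19+8 = 27, fits → Group A.
(3, 2): 3 > 2, 3+2 = 5, fails the rule → Group B.
(8, 18): 8 < 18, 8+18 = 26, fails the rule → Group B.
(3, 8): 3 < 8, 3+8 = 11, fails the rule → Group B.
(2, 6): 2 < 6, 2+6 = 8, fails the rule → Group B.

Group A, Group B, Group B, Group B, Group B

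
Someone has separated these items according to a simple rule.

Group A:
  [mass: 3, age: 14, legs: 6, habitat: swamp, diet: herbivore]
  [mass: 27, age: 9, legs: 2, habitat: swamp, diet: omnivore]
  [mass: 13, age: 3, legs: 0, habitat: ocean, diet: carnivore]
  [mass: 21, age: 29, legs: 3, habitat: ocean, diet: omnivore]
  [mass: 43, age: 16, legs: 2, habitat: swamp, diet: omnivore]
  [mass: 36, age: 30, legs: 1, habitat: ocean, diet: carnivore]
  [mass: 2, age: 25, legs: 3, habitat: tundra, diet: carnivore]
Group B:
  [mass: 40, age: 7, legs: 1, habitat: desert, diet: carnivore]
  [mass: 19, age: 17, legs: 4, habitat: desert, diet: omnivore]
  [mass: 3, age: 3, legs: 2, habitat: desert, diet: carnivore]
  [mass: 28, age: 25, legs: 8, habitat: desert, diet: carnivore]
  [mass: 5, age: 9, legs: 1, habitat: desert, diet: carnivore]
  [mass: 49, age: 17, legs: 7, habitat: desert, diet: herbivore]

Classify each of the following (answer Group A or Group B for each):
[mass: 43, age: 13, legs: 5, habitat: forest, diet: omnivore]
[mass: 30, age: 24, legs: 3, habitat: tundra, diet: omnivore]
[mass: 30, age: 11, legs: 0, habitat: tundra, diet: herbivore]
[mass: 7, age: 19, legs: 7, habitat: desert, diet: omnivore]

The rule appears to be: habitat is not desert.
[mass: 43, age: 13, legs: 5, habitat: forest, diet: omnivore] — habitat is forest, hence Group A.
[mass: 30, age: 24, legs: 3, habitat: tundra, diet: omnivore] — habitat is tundra, hence Group A.
[mass: 30, age: 11, legs: 0, habitat: tundra, diet: herbivore] — habitat is tundra, hence Group A.
[mass: 7, age: 19, legs: 7, habitat: desert, diet: omnivore] — habitat is desert, hence Group B.

Group A, Group A, Group A, Group B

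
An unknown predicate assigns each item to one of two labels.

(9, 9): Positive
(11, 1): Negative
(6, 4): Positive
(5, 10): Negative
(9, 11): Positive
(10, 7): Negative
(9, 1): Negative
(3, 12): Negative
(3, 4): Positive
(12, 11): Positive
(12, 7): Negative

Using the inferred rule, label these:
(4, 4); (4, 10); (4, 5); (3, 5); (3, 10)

The common property of the 'Positive' items is: |first − second| ≤ 2. No 'Negative' item has it.
(4, 4) — |4−4| = 0, hence Positive. (4, 10) — |4−10| = 6, hence Negative. (4, 5) — |4−5| = 1, hence Positive. (3, 5) — |3−5| = 2, hence Positive. (3, 10) — |3−10| = 7, hence Negative.

Positive, Negative, Positive, Positive, Negative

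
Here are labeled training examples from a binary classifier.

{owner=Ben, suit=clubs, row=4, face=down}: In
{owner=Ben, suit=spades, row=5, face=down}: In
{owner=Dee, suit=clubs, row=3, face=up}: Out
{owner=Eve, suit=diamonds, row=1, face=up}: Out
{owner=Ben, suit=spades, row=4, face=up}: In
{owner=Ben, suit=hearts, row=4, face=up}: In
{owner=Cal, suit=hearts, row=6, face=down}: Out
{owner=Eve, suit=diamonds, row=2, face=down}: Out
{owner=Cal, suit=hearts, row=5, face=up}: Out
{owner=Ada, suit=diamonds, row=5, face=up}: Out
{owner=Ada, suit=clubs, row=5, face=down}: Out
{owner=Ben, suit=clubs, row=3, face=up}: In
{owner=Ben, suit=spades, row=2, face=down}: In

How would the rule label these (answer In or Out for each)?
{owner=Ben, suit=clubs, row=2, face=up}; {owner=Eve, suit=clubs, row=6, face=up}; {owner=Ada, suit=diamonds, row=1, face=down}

In, Out, Out

The simplest hypothesis consistent with all the labels is: owner is Ben.
{owner=Ben, suit=clubs, row=2, face=up} — owner is Ben, hence In. {owner=Eve, suit=clubs, row=6, face=up} — owner is Eve, hence Out. {owner=Ada, suit=diamonds, row=1, face=down} — owner is Ada, hence Out.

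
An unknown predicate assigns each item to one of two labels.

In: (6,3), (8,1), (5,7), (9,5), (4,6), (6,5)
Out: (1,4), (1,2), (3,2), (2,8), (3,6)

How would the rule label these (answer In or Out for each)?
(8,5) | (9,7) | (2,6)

In, In, Out

All 'In' examples share one property — first ≥ 4 — and every 'Out' example lacks it.
(8,5): In (first 8). (9,7): In (first 9). (2,6): Out (first 2).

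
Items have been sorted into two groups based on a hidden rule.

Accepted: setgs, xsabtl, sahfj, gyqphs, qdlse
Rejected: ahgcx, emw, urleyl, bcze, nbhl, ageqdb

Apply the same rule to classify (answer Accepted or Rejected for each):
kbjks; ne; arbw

Accepted, Rejected, Rejected

Looking at the examples, the only property every 'Accepted' case has and every 'Rejected' case lacks is: contains 's'.
kbjks → has 's' → Accepted.
ne → no 's' → Rejected.
arbw → no 's' → Rejected.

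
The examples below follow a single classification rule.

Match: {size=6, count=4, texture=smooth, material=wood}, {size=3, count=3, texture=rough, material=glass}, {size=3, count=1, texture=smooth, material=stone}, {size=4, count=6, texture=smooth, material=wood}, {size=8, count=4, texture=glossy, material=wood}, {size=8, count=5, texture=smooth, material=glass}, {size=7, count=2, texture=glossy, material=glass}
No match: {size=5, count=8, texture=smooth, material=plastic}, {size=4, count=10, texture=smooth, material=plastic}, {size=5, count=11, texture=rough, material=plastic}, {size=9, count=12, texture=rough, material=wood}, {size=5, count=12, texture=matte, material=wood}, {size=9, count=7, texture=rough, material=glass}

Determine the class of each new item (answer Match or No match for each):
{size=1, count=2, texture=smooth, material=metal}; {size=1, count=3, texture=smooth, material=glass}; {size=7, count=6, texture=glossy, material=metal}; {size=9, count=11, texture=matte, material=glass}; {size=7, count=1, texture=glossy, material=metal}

The distinguishing property — count ≤ 6 — holds for all the 'Match' cases and none of the 'No match' cases.

Match, Match, Match, No match, Match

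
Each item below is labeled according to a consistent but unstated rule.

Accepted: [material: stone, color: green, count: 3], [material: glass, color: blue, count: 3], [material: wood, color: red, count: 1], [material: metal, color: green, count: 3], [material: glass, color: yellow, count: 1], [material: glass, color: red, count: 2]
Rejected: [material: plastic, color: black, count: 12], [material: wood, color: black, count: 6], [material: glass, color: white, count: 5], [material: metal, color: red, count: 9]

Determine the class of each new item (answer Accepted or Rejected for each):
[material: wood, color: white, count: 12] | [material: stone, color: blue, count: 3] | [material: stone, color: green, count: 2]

Rejected, Accepted, Accepted

The rule appears to be: count ≤ 3.
[material: wood, color: white, count: 12]: count = 12, doesn't match → Rejected. [material: stone, color: blue, count: 3]: count = 3, matches → Accepted. [material: stone, color: green, count: 2]: count = 2, matches → Accepted.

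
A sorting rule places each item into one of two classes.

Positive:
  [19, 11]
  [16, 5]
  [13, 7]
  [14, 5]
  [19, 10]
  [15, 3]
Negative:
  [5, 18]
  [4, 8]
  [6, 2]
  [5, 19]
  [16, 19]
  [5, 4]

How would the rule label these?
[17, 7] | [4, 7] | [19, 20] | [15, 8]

All 'Positive' examples share one property — first > second AND sum ≥ 12 — and every 'Negative' example lacks it.
[17, 7]: Positive (17 > 7, 17+7 = 24). [4, 7]: Negative (4 < 7, 4+7 = 11). [19, 20]: Negative (19 < 20, 19+20 = 39). [15, 8]: Positive (15 > 8, 15+8 = 23).

Positive, Negative, Negative, Positive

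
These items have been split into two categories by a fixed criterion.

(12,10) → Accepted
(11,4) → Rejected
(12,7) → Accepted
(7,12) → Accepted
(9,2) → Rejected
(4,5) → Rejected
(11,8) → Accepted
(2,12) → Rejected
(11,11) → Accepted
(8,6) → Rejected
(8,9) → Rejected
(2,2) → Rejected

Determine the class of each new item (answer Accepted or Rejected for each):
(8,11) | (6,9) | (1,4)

One predicate separates the groups cleanly: sum ≥ 19.

Accepted, Rejected, Rejected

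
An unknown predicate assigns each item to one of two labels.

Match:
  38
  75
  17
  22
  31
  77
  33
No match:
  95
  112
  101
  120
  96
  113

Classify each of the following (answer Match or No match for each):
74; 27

Match, Match

The distinguishing property — at most 77 — holds for all the 'Match' cases and none of the 'No match' cases.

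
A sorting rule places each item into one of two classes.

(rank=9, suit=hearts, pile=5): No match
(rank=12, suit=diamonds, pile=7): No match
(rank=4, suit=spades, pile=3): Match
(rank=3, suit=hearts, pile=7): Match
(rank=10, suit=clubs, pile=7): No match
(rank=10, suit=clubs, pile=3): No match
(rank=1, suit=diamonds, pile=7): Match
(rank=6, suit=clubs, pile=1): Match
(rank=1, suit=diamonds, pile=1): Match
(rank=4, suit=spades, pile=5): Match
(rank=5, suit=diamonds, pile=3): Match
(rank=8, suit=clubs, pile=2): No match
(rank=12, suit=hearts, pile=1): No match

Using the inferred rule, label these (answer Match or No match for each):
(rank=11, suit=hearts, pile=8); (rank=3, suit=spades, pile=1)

No match, Match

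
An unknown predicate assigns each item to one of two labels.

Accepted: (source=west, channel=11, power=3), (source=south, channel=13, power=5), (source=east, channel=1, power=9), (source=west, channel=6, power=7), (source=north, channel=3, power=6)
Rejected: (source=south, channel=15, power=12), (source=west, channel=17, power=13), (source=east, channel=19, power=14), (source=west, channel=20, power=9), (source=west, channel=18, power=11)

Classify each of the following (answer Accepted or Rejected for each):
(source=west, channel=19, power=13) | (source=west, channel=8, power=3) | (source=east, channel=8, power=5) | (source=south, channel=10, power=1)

Rejected, Accepted, Accepted, Accepted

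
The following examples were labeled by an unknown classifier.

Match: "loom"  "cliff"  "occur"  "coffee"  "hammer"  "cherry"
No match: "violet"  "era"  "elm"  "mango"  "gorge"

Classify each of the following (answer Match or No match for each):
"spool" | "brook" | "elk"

Rule: has a double letter. This holds for each 'Match' example and fails for each 'No match' one.
"spool" — 'oo' doubled, hence Match.
"brook" — 'oo' doubled, hence Match.
"elk" — no doubled letter, hence No match.

Match, Match, No match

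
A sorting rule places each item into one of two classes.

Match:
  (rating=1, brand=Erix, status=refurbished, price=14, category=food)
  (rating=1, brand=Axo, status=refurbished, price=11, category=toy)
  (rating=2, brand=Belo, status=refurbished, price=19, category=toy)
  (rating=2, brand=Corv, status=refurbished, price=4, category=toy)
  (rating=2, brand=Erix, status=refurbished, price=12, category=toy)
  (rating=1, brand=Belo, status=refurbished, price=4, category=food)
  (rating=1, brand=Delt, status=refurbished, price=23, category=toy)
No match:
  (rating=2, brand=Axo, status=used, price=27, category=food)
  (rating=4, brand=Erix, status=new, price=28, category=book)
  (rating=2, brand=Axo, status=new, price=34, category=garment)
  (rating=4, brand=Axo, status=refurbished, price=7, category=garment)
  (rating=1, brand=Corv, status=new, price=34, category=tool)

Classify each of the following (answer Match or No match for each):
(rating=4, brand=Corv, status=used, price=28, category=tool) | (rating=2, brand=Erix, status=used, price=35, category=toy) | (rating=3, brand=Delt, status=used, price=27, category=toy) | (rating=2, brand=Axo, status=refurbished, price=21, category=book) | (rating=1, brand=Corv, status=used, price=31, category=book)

Rule: status is refurbished AND rating ≤ 2. This holds for each 'Match' example and fails for each 'No match' one.
(rating=4, brand=Corv, status=used, price=28, category=tool): No match (status is used, rating = 4). (rating=2, brand=Erix, status=used, price=35, category=toy): No match (status is used, rating = 2). (rating=3, brand=Delt, status=used, price=27, category=toy): No match (status is used, rating = 3). (rating=2, brand=Axo, status=refurbished, price=21, category=book): Match (status is refurbished, rating = 2). (rating=1, brand=Corv, status=used, price=31, category=book): No match (status is used, rating = 1).

No match, No match, No match, Match, No match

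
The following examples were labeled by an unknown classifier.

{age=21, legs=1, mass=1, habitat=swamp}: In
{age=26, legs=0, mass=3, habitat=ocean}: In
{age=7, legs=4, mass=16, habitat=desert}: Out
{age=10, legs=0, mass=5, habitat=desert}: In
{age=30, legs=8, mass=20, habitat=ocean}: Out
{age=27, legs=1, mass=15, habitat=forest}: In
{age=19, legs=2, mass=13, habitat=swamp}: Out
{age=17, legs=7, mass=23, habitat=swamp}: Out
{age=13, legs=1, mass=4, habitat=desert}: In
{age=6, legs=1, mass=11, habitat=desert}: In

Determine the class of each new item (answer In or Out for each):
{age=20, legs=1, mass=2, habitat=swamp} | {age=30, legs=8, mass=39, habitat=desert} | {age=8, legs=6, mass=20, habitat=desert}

The simplest hypothesis consistent with all the labels is: legs ≤ 1.
{age=20, legs=1, mass=2, habitat=swamp}: legs = 1, has this property → In.
{age=30, legs=8, mass=39, habitat=desert}: legs = 8, fails this test → Out.
{age=8, legs=6, mass=20, habitat=desert}: legs = 6, fails this test → Out.

In, Out, Out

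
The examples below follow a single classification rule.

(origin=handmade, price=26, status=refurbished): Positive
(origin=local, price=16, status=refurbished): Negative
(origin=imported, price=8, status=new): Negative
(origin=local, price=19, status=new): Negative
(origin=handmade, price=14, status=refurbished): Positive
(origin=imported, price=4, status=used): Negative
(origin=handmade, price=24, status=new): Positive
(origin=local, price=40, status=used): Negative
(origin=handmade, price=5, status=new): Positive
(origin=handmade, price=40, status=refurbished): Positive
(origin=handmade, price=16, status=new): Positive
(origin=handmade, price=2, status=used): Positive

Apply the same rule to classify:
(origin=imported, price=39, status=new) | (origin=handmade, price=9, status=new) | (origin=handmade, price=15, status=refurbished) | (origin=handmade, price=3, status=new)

Negative, Positive, Positive, Positive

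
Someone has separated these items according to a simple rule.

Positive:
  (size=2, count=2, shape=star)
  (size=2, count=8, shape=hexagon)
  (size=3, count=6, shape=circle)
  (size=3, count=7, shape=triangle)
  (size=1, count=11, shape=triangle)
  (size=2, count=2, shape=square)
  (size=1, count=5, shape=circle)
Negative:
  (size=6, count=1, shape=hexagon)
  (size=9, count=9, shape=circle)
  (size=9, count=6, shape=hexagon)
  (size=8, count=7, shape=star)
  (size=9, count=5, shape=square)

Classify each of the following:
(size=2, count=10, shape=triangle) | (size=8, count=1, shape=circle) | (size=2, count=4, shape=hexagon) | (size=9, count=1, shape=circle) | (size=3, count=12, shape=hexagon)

Positive, Negative, Positive, Negative, Positive

The distinguishing property — size ≤ 3 — holds for all the 'Positive' cases and none of the 'Negative' cases.
(size=2, count=10, shape=triangle): size = 2, checks out → Positive.
(size=8, count=1, shape=circle): size = 8, lacks this property → Negative.
(size=2, count=4, shape=hexagon): size = 2, checks out → Positive.
(size=9, count=1, shape=circle): size = 9, lacks this property → Negative.
(size=3, count=12, shape=hexagon): size = 3, checks out → Positive.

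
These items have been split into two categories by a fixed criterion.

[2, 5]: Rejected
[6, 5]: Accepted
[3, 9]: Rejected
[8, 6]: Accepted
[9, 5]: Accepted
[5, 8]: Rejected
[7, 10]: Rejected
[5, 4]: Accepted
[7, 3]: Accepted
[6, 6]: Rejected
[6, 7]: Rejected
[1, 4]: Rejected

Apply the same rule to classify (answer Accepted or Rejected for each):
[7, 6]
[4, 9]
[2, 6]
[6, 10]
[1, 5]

A rule that fits every label: first > second — true of each 'Accepted' example, false of each 'Rejected' one.

Accepted, Rejected, Rejected, Rejected, Rejected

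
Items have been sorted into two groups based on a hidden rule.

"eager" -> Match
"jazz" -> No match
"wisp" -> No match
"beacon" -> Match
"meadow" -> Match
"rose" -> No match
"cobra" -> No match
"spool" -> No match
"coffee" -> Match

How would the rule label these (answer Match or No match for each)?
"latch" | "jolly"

The distinguishing property — has ≥ 3 vowels — holds for all the 'Match' cases and none of the 'No match' cases.

No match, No match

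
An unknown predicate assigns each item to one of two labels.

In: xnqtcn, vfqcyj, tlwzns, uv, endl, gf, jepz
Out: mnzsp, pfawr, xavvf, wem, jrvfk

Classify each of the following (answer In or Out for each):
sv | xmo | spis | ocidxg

In, Out, In, In

The distinguishing property — even length — holds for all the 'In' cases and none of the 'Out' cases.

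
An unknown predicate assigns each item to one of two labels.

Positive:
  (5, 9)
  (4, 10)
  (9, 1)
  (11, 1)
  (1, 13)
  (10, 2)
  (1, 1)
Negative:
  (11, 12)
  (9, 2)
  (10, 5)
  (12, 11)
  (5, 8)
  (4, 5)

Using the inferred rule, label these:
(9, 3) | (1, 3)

Positive, Positive

Every 'Positive' example satisfies: sum is even. None of the 'Negative' examples do.
(9, 3): 9+3 = 12 — satisfies this, so Positive. (1, 3): 1+3 = 4 — satisfies this, so Positive.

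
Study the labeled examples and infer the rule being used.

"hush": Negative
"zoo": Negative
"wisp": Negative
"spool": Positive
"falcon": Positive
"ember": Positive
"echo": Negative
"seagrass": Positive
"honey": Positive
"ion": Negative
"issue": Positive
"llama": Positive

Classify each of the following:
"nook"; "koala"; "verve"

Negative, Positive, Positive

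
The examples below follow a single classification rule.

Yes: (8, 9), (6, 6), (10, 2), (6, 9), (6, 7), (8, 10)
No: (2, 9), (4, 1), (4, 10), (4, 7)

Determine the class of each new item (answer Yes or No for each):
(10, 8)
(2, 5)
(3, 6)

The distinguishing property — first ≥ 6 — holds for all the 'Yes' cases and none of the 'No' cases.
(10, 8) — first 10, hence Yes.
(2, 5) — first 2, hence No.
(3, 6) — first 3, hence No.

Yes, No, No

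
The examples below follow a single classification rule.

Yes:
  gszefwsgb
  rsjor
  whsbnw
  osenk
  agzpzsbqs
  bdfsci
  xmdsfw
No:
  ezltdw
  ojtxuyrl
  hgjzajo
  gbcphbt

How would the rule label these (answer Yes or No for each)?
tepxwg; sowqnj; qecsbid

The rule appears to be: contains 's'.

No, Yes, Yes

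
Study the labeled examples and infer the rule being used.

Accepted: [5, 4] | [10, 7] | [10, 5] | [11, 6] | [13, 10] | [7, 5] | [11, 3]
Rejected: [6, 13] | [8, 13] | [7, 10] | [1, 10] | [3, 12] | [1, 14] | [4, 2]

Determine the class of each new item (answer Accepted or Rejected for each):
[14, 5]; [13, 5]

Accepted, Accepted

All 'Accepted' examples share one property — first > second AND sum ≥ 9 — and every 'Rejected' example lacks it.
[14, 5]: Accepted (14 > 5, 14+5 = 19).
[13, 5]: Accepted (13 > 5, 13+5 = 18).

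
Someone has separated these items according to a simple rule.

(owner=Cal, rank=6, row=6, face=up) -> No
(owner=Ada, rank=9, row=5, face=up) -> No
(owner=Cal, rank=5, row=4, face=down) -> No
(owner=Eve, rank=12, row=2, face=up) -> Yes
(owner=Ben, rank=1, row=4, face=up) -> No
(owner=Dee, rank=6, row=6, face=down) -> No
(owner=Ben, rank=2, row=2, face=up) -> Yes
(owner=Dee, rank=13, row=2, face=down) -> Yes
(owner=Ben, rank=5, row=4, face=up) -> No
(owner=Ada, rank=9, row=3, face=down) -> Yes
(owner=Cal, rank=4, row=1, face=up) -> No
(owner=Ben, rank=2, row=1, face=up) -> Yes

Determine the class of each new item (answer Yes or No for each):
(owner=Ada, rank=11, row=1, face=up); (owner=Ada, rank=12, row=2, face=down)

Yes, Yes

Every 'Yes' example satisfies: row ≤ 3 AND rank ≠ 4. None of the 'No' examples do.
(owner=Ada, rank=11, row=1, face=up) — row = 1, rank = 11, hence Yes.
(owner=Ada, rank=12, row=2, face=down) — row = 2, rank = 12, hence Yes.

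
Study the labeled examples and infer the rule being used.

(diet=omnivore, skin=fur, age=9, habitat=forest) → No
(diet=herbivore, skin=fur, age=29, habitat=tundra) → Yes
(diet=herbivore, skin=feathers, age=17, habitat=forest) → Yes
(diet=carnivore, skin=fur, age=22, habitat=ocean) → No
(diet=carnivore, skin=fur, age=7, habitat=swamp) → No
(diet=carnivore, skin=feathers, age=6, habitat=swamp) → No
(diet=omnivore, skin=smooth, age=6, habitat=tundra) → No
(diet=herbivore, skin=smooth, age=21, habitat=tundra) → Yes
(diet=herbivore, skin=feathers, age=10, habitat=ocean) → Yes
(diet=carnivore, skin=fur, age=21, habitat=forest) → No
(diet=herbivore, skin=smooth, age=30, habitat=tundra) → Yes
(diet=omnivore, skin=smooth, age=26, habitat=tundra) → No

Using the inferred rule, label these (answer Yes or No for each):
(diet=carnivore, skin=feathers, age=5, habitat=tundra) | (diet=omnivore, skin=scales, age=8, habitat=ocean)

No, No

The rule appears to be: diet is herbivore.
(diet=carnivore, skin=feathers, age=5, habitat=tundra) → diet is carnivore → No.
(diet=omnivore, skin=scales, age=8, habitat=ocean) → diet is omnivore → No.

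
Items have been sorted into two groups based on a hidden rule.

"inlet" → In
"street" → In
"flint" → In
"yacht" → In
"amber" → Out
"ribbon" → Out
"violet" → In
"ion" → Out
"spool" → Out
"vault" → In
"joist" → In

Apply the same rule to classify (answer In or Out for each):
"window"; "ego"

The rule appears to be: contains 't'.
"window": Out (no 't'). "ego": Out (no 't').

Out, Out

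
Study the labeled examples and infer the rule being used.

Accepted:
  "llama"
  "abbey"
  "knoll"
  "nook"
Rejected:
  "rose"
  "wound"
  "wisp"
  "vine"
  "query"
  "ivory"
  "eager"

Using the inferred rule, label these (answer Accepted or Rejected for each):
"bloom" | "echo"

Accepted, Rejected

Comparing the two groups points to one rule — has a double letter.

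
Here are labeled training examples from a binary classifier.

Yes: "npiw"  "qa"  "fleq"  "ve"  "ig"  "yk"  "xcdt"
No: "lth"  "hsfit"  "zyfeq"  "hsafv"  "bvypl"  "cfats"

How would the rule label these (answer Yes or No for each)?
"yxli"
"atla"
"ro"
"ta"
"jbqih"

Yes, Yes, Yes, Yes, No

'Yes' ⟺ even length.
"yxli": Yes (length 4).
"atla": Yes (length 4).
"ro": Yes (length 2).
"ta": Yes (length 2).
"jbqih": No (length 5).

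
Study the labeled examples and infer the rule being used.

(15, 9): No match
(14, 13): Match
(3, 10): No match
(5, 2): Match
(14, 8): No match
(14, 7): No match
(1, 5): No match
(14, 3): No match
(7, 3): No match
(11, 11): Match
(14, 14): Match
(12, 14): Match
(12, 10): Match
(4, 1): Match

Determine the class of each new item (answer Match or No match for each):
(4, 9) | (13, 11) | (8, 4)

The pattern is that an item is 'Match' exactly when: |first − second| ≤ 3.
(4, 9) → |4−9| = 5 → No match.
(13, 11) → |13−11| = 2 → Match.
(8, 4) → |8−4| = 4 → No match.

No match, Match, No match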